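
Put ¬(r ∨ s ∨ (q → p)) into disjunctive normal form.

¬r ∧ ¬s ∧ q ∧ ¬p

¬(r ∨ s ∨ (q → p))
≡ ¬(r ∨ s ∨ ¬q ∨ p)   [eliminate →]
≡ ¬r ∧ ¬s ∧ ¬¬q ∧ ¬p   [De Morgan]
≡ ¬r ∧ ¬s ∧ q ∧ ¬p   [double negation]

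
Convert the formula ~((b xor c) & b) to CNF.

~((b xor c) & b)
= ~((b | c) & ~(b & c) & b)   [expand xor]
= ~(b | c) | ~~(b & c) | ~b   [De Morgan]
= (~b & ~c) | ~~(b & c) | ~b   [De Morgan]
= (~b & ~c) | (b & c) | ~b   [double negation]
= (~b | b | ~b) & (~b | c | ~b) & (~c | b | ~b) & (~c | c | ~b)   [distribute | over &]
= ~b | c   [simplify]

~b | c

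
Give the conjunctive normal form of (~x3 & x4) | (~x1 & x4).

(~x3 | ~x1) & x4

(~x3 & x4) | (~x1 & x4)
= (~x3 | ~x1) & (~x3 | x4) & (x4 | ~x1) & (x4 | x4)   (distribute | over &)
= (~x3 | ~x1) & x4   (simplify)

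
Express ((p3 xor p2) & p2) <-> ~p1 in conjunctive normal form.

((p3 xor p2) & p2) <-> ~p1
= (((p3 xor p2) & p2) -> ~p1) & (~p1 -> ((p3 xor p2) & p2))   [eliminate <->]
= (~((p3 xor p2) & p2) | ~p1) & (~p1 -> ((p3 xor p2) & p2))   [eliminate ->]
= (~((p3 | p2) & ~(p3 & p2) & p2) | ~p1) & (~p1 -> ((p3 xor p2) & p2))   [expand xor]
= (~((p3 | p2) & ~(p3 & p2) & p2) | ~p1) & (~~p1 | ((p3 xor p2) & p2))   [eliminate ->]
= (~((p3 | p2) & ~(p3 & p2) & p2) | ~p1) & (~~p1 | ((p3 | p2) & ~(p3 & p2) & p2))   [expand xor]
= (~(p3 | p2) | ~~(p3 & p2) | ~p2 | ~p1) & (~~p1 | ((p3 | p2) & ~(p3 & p2) & p2))   [De Morgan]
= ((~p3 & ~p2) | ~~(p3 & p2) | ~p2 | ~p1) & (~~p1 | ((p3 | p2) & ~(p3 & p2) & p2))   [De Morgan]
= ((~p3 & ~p2) | (p3 & p2) | ~p2 | ~p1) & (~~p1 | ((p3 | p2) & ~(p3 & p2) & p2))   [double negation]
= ((~p3 & ~p2) | (p3 & p2) | ~p2 | ~p1) & (p1 | ((p3 | p2) & ~(p3 & p2) & p2))   [double negation]
= ((~p3 & ~p2) | (p3 & p2) | ~p2 | ~p1) & (p1 | ((p3 | p2) & (~p3 | ~p2) & p2))   [De Morgan]
= (~p3 | p3 | ~p2 | ~p1) & (~p3 | p2 | ~p2 | ~p1) & (~p2 | p3 | ~p2 | ~p1) & (~p2 | p2 | ~p2 | ~p1) & (p1 | p3 | p2) & (p1 | ~p3 | ~p2) & (p1 | p2)   [distribute | over &]
= (~p2 | p3 | ~p1) & (p1 | ~p3 | ~p2) & (p1 | p2)   [simplify]

(~p2 | p3 | ~p1) & (p1 | ~p3 | ~p2) & (p1 | p2)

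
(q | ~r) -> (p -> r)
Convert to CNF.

r | ~p

(q | ~r) -> (p -> r)
⇔ ~(q | ~r) | (p -> r)   [eliminate ->]
⇔ ~(q | ~r) | ~p | r   [eliminate ->]
⇔ (~q & ~~r) | ~p | r   [De Morgan]
⇔ (~q & r) | ~p | r   [double negation]
⇔ (~q | ~p | r) & (r | ~p | r)   [distribute | over &]
⇔ r | ~p   [simplify]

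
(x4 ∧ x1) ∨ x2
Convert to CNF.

(x4 ∨ x2) ∧ (x1 ∨ x2)

(x4 ∧ x1) ∨ x2
≡ (x4 ∨ x2) ∧ (x1 ∨ x2)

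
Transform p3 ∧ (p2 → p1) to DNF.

p3 ∧ (p2 → p1)
≡ p3 ∧ (¬p2 ∨ p1)   (eliminate →)
≡ (p3 ∧ ¬p2) ∨ (p3 ∧ p1)   (distribute ∧ over ∨)

(p3 ∧ ¬p2) ∨ (p3 ∧ p1)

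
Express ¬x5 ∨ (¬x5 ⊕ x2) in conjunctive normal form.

¬x5 ∨ x2

¬x5 ∨ (¬x5 ⊕ x2)
≡ ¬x5 ∨ ((¬x5 ∨ x2) ∧ ¬(¬x5 ∧ x2))
≡ ¬x5 ∨ ((¬x5 ∨ x2) ∧ (¬¬x5 ∨ ¬x2))
≡ ¬x5 ∨ ((¬x5 ∨ x2) ∧ (x5 ∨ ¬x2))
≡ (¬x5 ∨ ¬x5 ∨ x2) ∧ (¬x5 ∨ x5 ∨ ¬x2)
≡ ¬x5 ∨ x2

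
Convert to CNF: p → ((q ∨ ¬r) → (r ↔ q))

p → ((q ∨ ¬r) → (r ↔ q))
≡ ¬p ∨ ((q ∨ ¬r) → (r ↔ q))   [eliminate →]
≡ ¬p ∨ ¬(q ∨ ¬r) ∨ (r ↔ q)   [eliminate →]
≡ ¬p ∨ ¬(q ∨ ¬r) ∨ ((r → q) ∧ (q → r))   [eliminate ↔]
≡ ¬p ∨ ¬(q ∨ ¬r) ∨ ((¬r ∨ q) ∧ (q → r))   [eliminate →]
≡ ¬p ∨ ¬(q ∨ ¬r) ∨ ((¬r ∨ q) ∧ (¬q ∨ r))   [eliminate →]
≡ ¬p ∨ (¬q ∧ ¬¬r) ∨ ((¬r ∨ q) ∧ (¬q ∨ r))   [De Morgan]
≡ ¬p ∨ (¬q ∧ r) ∨ ((¬r ∨ q) ∧ (¬q ∨ r))   [double negation]
≡ (¬p ∨ ¬q ∨ ¬r ∨ q) ∧ (¬p ∨ ¬q ∨ ¬q ∨ r) ∧ (¬p ∨ r ∨ ¬r ∨ q) ∧ (¬p ∨ r ∨ ¬q ∨ r)   [distribute ∨ over ∧]
≡ ¬p ∨ ¬q ∨ r   [simplify]

¬p ∨ ¬q ∨ r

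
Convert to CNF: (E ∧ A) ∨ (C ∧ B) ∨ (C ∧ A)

(E ∨ C) ∧ (A ∨ C) ∧ (A ∨ B)

(E ∧ A) ∨ (C ∧ B) ∨ (C ∧ A)
≡ (E ∨ C ∨ C) ∧ (E ∨ C ∨ A) ∧ (E ∨ B ∨ C) ∧ (E ∨ B ∨ A) ∧ (A ∨ C ∨ C) ∧ (A ∨ C ∨ A) ∧ (A ∨ B ∨ C) ∧ (A ∨ B ∨ A)
≡ (E ∨ C) ∧ (A ∨ C) ∧ (A ∨ B)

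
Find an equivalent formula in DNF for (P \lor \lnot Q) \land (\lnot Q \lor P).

(P \lor \lnot Q) \land (\lnot Q \lor P)
⇔ (P \land \lnot Q) \lor (P \land P) \lor (\lnot Q \land \lnot Q) \lor (\lnot Q \land P)   (distribute \land over \lor)
⇔ P \lor \lnot Q   (simplify)

P \lor \lnot Q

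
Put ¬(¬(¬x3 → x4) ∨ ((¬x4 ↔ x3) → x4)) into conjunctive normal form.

(x3 ∨ x4) ∧ ¬x4

¬(¬(¬x3 → x4) ∨ ((¬x4 ↔ x3) → x4))
≡ ¬(¬(¬¬x3 ∨ x4) ∨ ((¬x4 ↔ x3) → x4))   [eliminate →]
≡ ¬(¬(¬¬x3 ∨ x4) ∨ ¬(¬x4 ↔ x3) ∨ x4)   [eliminate →]
≡ ¬(¬(¬¬x3 ∨ x4) ∨ ¬((¬x4 → x3) ∧ (x3 → ¬x4)) ∨ x4)   [eliminate ↔]
≡ ¬(¬(¬¬x3 ∨ x4) ∨ ¬((¬¬x4 ∨ x3) ∧ (x3 → ¬x4)) ∨ x4)   [eliminate →]
≡ ¬(¬(¬¬x3 ∨ x4) ∨ ¬((¬¬x4 ∨ x3) ∧ (¬x3 ∨ ¬x4)) ∨ x4)   [eliminate →]
≡ ¬¬(¬¬x3 ∨ x4) ∧ ¬¬((¬¬x4 ∨ x3) ∧ (¬x3 ∨ ¬x4)) ∧ ¬x4   [De Morgan]
≡ (¬¬x3 ∨ x4) ∧ ¬¬((¬¬x4 ∨ x3) ∧ (¬x3 ∨ ¬x4)) ∧ ¬x4   [double negation]
≡ (x3 ∨ x4) ∧ ¬¬((¬¬x4 ∨ x3) ∧ (¬x3 ∨ ¬x4)) ∧ ¬x4   [double negation]
≡ (x3 ∨ x4) ∧ (¬¬x4 ∨ x3) ∧ (¬x3 ∨ ¬x4) ∧ ¬x4   [double negation]
≡ (x3 ∨ x4) ∧ (x4 ∨ x3) ∧ (¬x3 ∨ ¬x4) ∧ ¬x4   [double negation]
≡ (x3 ∨ x4) ∧ ¬x4   [simplify]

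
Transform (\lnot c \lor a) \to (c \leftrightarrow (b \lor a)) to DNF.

(c \land \lnot a) \lor (\lnot c \land \lnot b \land \lnot a) \lor (b \land c) \lor (a \land c)

(\lnot c \lor a) \to (c \leftrightarrow (b \lor a))
≡ \lnot (\lnot c \lor a) \lor (c \leftrightarrow (b \lor a))   (eliminate \to)
≡ \lnot (\lnot c \lor a) \lor ((c \to (b \lor a)) \land ((b \lor a) \to c))   (eliminate \leftrightarrow)
≡ \lnot (\lnot c \lor a) \lor ((\lnot c \lor b \lor a) \land ((b \lor a) \to c))   (eliminate \to)
≡ \lnot (\lnot c \lor a) \lor ((\lnot c \lor b \lor a) \land (\lnot (b \lor a) \lor c))   (eliminate \to)
≡ (\lnot \lnot c \land \lnot a) \lor ((\lnot c \lor b \lor a) \land (\lnot (b \lor a) \lor c))   (De Morgan)
≡ (c \land \lnot a) \lor ((\lnot c \lor b \lor a) \land (\lnot (b \lor a) \lor c))   (double negation)
≡ (c \land \lnot a) \lor ((\lnot c \lor b \lor a) \land ((\lnot b \land \lnot a) \lor c))   (De Morgan)
≡ (c \land \lnot a) \lor (\lnot c \land \lnot b \land \lnot a) \lor (\lnot c \land c) \lor (b \land \lnot b \land \lnot a) \lor (b \land c) \lor (a \land \lnot b \land \lnot a) \lor (a \land c)   (distribute \land over \lor)
≡ (c \land \lnot a) \lor (\lnot c \land \lnot b \land \lnot a) \lor (b \land c) \lor (a \land c)   (simplify)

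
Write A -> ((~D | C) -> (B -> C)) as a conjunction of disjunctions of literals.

~A | D | ~B | C

A -> ((~D | C) -> (B -> C))
⇔ ~A | ((~D | C) -> (B -> C))
⇔ ~A | ~(~D | C) | (B -> C)
⇔ ~A | ~(~D | C) | ~B | C
⇔ ~A | (~~D & ~C) | ~B | C
⇔ ~A | (D & ~C) | ~B | C
⇔ (~A | D | ~B | C) & (~A | ~C | ~B | C)
⇔ ~A | D | ~B | C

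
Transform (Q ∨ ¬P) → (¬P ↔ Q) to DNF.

(¬Q ∧ P) ∨ (Q ∧ ¬P)

(Q ∨ ¬P) → (¬P ↔ Q)
= ¬(Q ∨ ¬P) ∨ (¬P ↔ Q)   [eliminate →]
= ¬(Q ∨ ¬P) ∨ ((¬P → Q) ∧ (Q → ¬P))   [eliminate ↔]
= ¬(Q ∨ ¬P) ∨ ((¬¬P ∨ Q) ∧ (Q → ¬P))   [eliminate →]
= ¬(Q ∨ ¬P) ∨ ((¬¬P ∨ Q) ∧ (¬Q ∨ ¬P))   [eliminate →]
= (¬Q ∧ ¬¬P) ∨ ((¬¬P ∨ Q) ∧ (¬Q ∨ ¬P))   [De Morgan]
= (¬Q ∧ P) ∨ ((¬¬P ∨ Q) ∧ (¬Q ∨ ¬P))   [double negation]
= (¬Q ∧ P) ∨ ((P ∨ Q) ∧ (¬Q ∨ ¬P))   [double negation]
= (¬Q ∧ P) ∨ (P ∧ ¬Q) ∨ (P ∧ ¬P) ∨ (Q ∧ ¬Q) ∨ (Q ∧ ¬P)   [distribute ∧ over ∨]
= (¬Q ∧ P) ∨ (Q ∧ ¬P)   [simplify]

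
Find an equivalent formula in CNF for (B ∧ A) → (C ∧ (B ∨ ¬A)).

¬B ∨ ¬A ∨ C

(B ∧ A) → (C ∧ (B ∨ ¬A))
≡ ¬(B ∧ A) ∨ (C ∧ (B ∨ ¬A))   [eliminate →]
≡ ¬B ∨ ¬A ∨ (C ∧ (B ∨ ¬A))   [De Morgan]
≡ (¬B ∨ ¬A ∨ C) ∧ (¬B ∨ ¬A ∨ B ∨ ¬A)   [distribute ∨ over ∧]
≡ ¬B ∨ ¬A ∨ C   [simplify]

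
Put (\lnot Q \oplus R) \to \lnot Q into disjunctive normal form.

(\lnot Q \oplus R) \to \lnot Q
≡ \lnot (\lnot Q \oplus R) \lor \lnot Q   [eliminate \to]
≡ \lnot ((\lnot Q \land \lnot R) \lor (\lnot \lnot Q \land R)) \lor \lnot Q   [expand \oplus]
≡ (\lnot (\lnot Q \land \lnot R) \land \lnot (\lnot \lnot Q \land R)) \lor \lnot Q   [De Morgan]
≡ ((\lnot \lnot Q \lor \lnot \lnot R) \land \lnot (\lnot \lnot Q \land R)) \lor \lnot Q   [De Morgan]
≡ ((Q \lor \lnot \lnot R) \land \lnot (\lnot \lnot Q \land R)) \lor \lnot Q   [double negation]
≡ ((Q \lor R) \land \lnot (\lnot \lnot Q \land R)) \lor \lnot Q   [double negation]
≡ ((Q \lor R) \land (\lnot \lnot \lnot Q \lor \lnot R)) \lor \lnot Q   [De Morgan]
≡ ((Q \lor R) \land (\lnot Q \lor \lnot R)) \lor \lnot Q   [double negation]
≡ (Q \land \lnot Q) \lor (Q \land \lnot R) \lor (R \land \lnot Q) \lor (R \land \lnot R) \lor \lnot Q   [distribute \land over \lor]
≡ (Q \land \lnot R) \lor \lnot Q   [simplify]

(Q \land \lnot R) \lor \lnot Q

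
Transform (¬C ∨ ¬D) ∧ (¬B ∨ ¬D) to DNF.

(¬C ∨ ¬D) ∧ (¬B ∨ ¬D)
= (¬C ∧ ¬B) ∨ (¬C ∧ ¬D) ∨ (¬D ∧ ¬B) ∨ (¬D ∧ ¬D)   [distribute ∧ over ∨]
= (¬C ∧ ¬B) ∨ ¬D   [simplify]

(¬C ∧ ¬B) ∨ ¬D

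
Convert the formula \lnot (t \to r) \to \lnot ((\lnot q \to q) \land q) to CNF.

\lnot t \lor r \lor \lnot q

\lnot (t \to r) \to \lnot ((\lnot q \to q) \land q)
⇔ \lnot \lnot (t \to r) \lor \lnot ((\lnot q \to q) \land q)
⇔ \lnot \lnot (\lnot t \lor r) \lor \lnot ((\lnot q \to q) \land q)
⇔ \lnot \lnot (\lnot t \lor r) \lor \lnot ((\lnot \lnot q \lor q) \land q)
⇔ \lnot t \lor r \lor \lnot ((\lnot \lnot q \lor q) \land q)
⇔ \lnot t \lor r \lor \lnot (\lnot \lnot q \lor q) \lor \lnot q
⇔ \lnot t \lor r \lor (\lnot \lnot \lnot q \land \lnot q) \lor \lnot q
⇔ \lnot t \lor r \lor (\lnot q \land \lnot q) \lor \lnot q
⇔ (\lnot t \lor r \lor \lnot q \lor \lnot q) \land (\lnot t \lor r \lor \lnot q \lor \lnot q)
⇔ \lnot t \lor r \lor \lnot q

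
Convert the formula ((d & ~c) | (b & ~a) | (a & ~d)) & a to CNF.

((d & ~c) | (b & ~a) | (a & ~d)) & a
≡ (d | b | a) & (d | b | ~d) & (d | ~a | a) & (d | ~a | ~d) & (~c | b | a) & (~c | b | ~d) & (~c | ~a | a) & (~c | ~a | ~d) & a   [distribute | over &]
≡ (~c | b | ~d) & (~c | ~a | ~d) & a   [simplify]

(~c | b | ~d) & (~c | ~a | ~d) & a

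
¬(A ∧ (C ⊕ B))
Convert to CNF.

¬(A ∧ (C ⊕ B))
≡ ¬(A ∧ (C ∨ B) ∧ ¬(C ∧ B))   (expand ⊕)
≡ ¬A ∨ ¬(C ∨ B) ∨ ¬¬(C ∧ B)   (De Morgan)
≡ ¬A ∨ (¬C ∧ ¬B) ∨ ¬¬(C ∧ B)   (De Morgan)
≡ ¬A ∨ (¬C ∧ ¬B) ∨ (C ∧ B)   (double negation)
≡ (¬A ∨ ¬C ∨ C) ∧ (¬A ∨ ¬C ∨ B) ∧ (¬A ∨ ¬B ∨ C) ∧ (¬A ∨ ¬B ∨ B)   (distribute ∨ over ∧)
≡ (¬A ∨ ¬C ∨ B) ∧ (¬A ∨ ¬B ∨ C)   (simplify)

(¬A ∨ ¬C ∨ B) ∧ (¬A ∨ ¬B ∨ C)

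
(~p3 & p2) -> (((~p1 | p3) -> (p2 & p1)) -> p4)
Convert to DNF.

p3 | ~p2 | ~p1 | p4

(~p3 & p2) -> (((~p1 | p3) -> (p2 & p1)) -> p4)
≡ ~(~p3 & p2) | (((~p1 | p3) -> (p2 & p1)) -> p4)
≡ ~(~p3 & p2) | ~((~p1 | p3) -> (p2 & p1)) | p4
≡ ~(~p3 & p2) | ~(~(~p1 | p3) | (p2 & p1)) | p4
≡ ~~p3 | ~p2 | ~(~(~p1 | p3) | (p2 & p1)) | p4
≡ p3 | ~p2 | ~(~(~p1 | p3) | (p2 & p1)) | p4
≡ p3 | ~p2 | (~~(~p1 | p3) & ~(p2 & p1)) | p4
≡ p3 | ~p2 | ((~p1 | p3) & ~(p2 & p1)) | p4
≡ p3 | ~p2 | ((~p1 | p3) & (~p2 | ~p1)) | p4
≡ p3 | ~p2 | (~p1 & ~p2) | (~p1 & ~p1) | (p3 & ~p2) | (p3 & ~p1) | p4
≡ p3 | ~p2 | ~p1 | p4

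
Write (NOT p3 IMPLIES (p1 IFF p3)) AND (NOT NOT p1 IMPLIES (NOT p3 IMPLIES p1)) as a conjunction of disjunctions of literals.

(NOT p3 IMPLIES (p1 IFF p3)) AND (NOT NOT p1 IMPLIES (NOT p3 IMPLIES p1))
≡ (NOT NOT p3 OR (p1 IFF p3)) AND (NOT NOT p1 IMPLIES (NOT p3 IMPLIES p1))   — eliminate IMPLIES
≡ (NOT NOT p3 OR ((p1 IMPLIES p3) AND (p3 IMPLIES p1))) AND (NOT NOT p1 IMPLIES (NOT p3 IMPLIES p1))   — eliminate IFF
≡ (NOT NOT p3 OR ((NOT p1 OR p3) AND (p3 IMPLIES p1))) AND (NOT NOT p1 IMPLIES (NOT p3 IMPLIES p1))   — eliminate IMPLIES
≡ (NOT NOT p3 OR ((NOT p1 OR p3) AND (NOT p3 OR p1))) AND (NOT NOT p1 IMPLIES (NOT p3 IMPLIES p1))   — eliminate IMPLIES
≡ (NOT NOT p3 OR ((NOT p1 OR p3) AND (NOT p3 OR p1))) AND (NOT NOT NOT p1 OR (NOT p3 IMPLIES p1))   — eliminate IMPLIES
≡ (NOT NOT p3 OR ((NOT p1 OR p3) AND (NOT p3 OR p1))) AND (NOT NOT NOT p1 OR NOT NOT p3 OR p1)   — eliminate IMPLIES
≡ (p3 OR ((NOT p1 OR p3) AND (NOT p3 OR p1))) AND (NOT NOT NOT p1 OR NOT NOT p3 OR p1)   — double negation
≡ (p3 OR ((NOT p1 OR p3) AND (NOT p3 OR p1))) AND (NOT p1 OR NOT NOT p3 OR p1)   — double negation
≡ (p3 OR ((NOT p1 OR p3) AND (NOT p3 OR p1))) AND (NOT p1 OR p3 OR p1)   — double negation
≡ (p3 OR NOT p1 OR p3) AND (p3 OR NOT p3 OR p1) AND (NOT p1 OR p3 OR p1)   — distribute OR over AND
≡ p3 OR NOT p1   — simplify

p3 OR NOT p1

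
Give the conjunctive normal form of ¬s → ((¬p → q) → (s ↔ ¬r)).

¬s → ((¬p → q) → (s ↔ ¬r))
⇔ ¬¬s ∨ ((¬p → q) → (s ↔ ¬r))   [eliminate →]
⇔ ¬¬s ∨ ¬(¬p → q) ∨ (s ↔ ¬r)   [eliminate →]
⇔ ¬¬s ∨ ¬(¬¬p ∨ q) ∨ (s ↔ ¬r)   [eliminate →]
⇔ ¬¬s ∨ ¬(¬¬p ∨ q) ∨ ((s → ¬r) ∧ (¬r → s))   [eliminate ↔]
⇔ ¬¬s ∨ ¬(¬¬p ∨ q) ∨ ((¬s ∨ ¬r) ∧ (¬r → s))   [eliminate →]
⇔ ¬¬s ∨ ¬(¬¬p ∨ q) ∨ ((¬s ∨ ¬r) ∧ (¬¬r ∨ s))   [eliminate →]
⇔ s ∨ ¬(¬¬p ∨ q) ∨ ((¬s ∨ ¬r) ∧ (¬¬r ∨ s))   [double negation]
⇔ s ∨ (¬¬¬p ∧ ¬q) ∨ ((¬s ∨ ¬r) ∧ (¬¬r ∨ s))   [De Morgan]
⇔ s ∨ (¬p ∧ ¬q) ∨ ((¬s ∨ ¬r) ∧ (¬¬r ∨ s))   [double negation]
⇔ s ∨ (¬p ∧ ¬q) ∨ ((¬s ∨ ¬r) ∧ (r ∨ s))   [double negation]
⇔ (s ∨ ¬p ∨ ¬s ∨ ¬r) ∧ (s ∨ ¬p ∨ r ∨ s) ∧ (s ∨ ¬q ∨ ¬s ∨ ¬r) ∧ (s ∨ ¬q ∨ r ∨ s)   [distribute ∨ over ∧]
⇔ (s ∨ ¬p ∨ r) ∧ (s ∨ ¬q ∨ r)   [simplify]

(s ∨ ¬p ∨ r) ∧ (s ∨ ¬q ∨ r)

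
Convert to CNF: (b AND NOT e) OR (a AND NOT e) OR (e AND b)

(b AND NOT e) OR (a AND NOT e) OR (e AND b)
= (b OR a OR e) AND (b OR a OR b) AND (b OR NOT e OR e) AND (b OR NOT e OR b) AND (NOT e OR a OR e) AND (NOT e OR a OR b) AND (NOT e OR NOT e OR e) AND (NOT e OR NOT e OR b)   [distribute OR over AND]
= (b OR a) AND (b OR NOT e)   [simplify]

(b OR a) AND (b OR NOT e)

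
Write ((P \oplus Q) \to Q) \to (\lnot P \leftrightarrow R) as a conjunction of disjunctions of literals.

((P \oplus Q) \to Q) \to (\lnot P \leftrightarrow R)
≡ \lnot ((P \oplus Q) \to Q) \lor (\lnot P \leftrightarrow R)   [eliminate \to]
≡ \lnot (\lnot (P \oplus Q) \lor Q) \lor (\lnot P \leftrightarrow R)   [eliminate \to]
≡ \lnot (\lnot ((P \lor Q) \land \lnot (P \land Q)) \lor Q) \lor (\lnot P \leftrightarrow R)   [expand \oplus]
≡ \lnot (\lnot ((P \lor Q) \land \lnot (P \land Q)) \lor Q) \lor ((\lnot P \to R) \land (R \to \lnot P))   [eliminate \leftrightarrow]
≡ \lnot (\lnot ((P \lor Q) \land \lnot (P \land Q)) \lor Q) \lor ((\lnot \lnot P \lor R) \land (R \to \lnot P))   [eliminate \to]
≡ \lnot (\lnot ((P \lor Q) \land \lnot (P \land Q)) \lor Q) \lor ((\lnot \lnot P \lor R) \land (\lnot R \lor \lnot P))   [eliminate \to]
≡ (\lnot \lnot ((P \lor Q) \land \lnot (P \land Q)) \land \lnot Q) \lor ((\lnot \lnot P \lor R) \land (\lnot R \lor \lnot P))   [De Morgan]
≡ ((P \lor Q) \land \lnot (P \land Q) \land \lnot Q) \lor ((\lnot \lnot P \lor R) \land (\lnot R \lor \lnot P))   [double negation]
≡ ((P \lor Q) \land (\lnot P \lor \lnot Q) \land \lnot Q) \lor ((\lnot \lnot P \lor R) \land (\lnot R \lor \lnot P))   [De Morgan]
≡ ((P \lor Q) \land (\lnot P \lor \lnot Q) \land \lnot Q) \lor ((P \lor R) \land (\lnot R \lor \lnot P))   [double negation]
≡ (P \lor Q \lor P \lor R) \land (P \lor Q \lor \lnot R \lor \lnot P) \land (\lnot P \lor \lnot Q \lor P \lor R) \land (\lnot P \lor \lnot Q \lor \lnot R \lor \lnot P) \land (\lnot Q \lor P \lor R) \land (\lnot Q \lor \lnot R \lor \lnot P)   [distribute \lor over \land]
≡ (P \lor Q \lor R) \land (\lnot P \lor \lnot Q \lor \lnot R) \land (\lnot Q \lor P \lor R)   [simplify]

(P \lor Q \lor R) \land (\lnot P \lor \lnot Q \lor \lnot R) \land (\lnot Q \lor P \lor R)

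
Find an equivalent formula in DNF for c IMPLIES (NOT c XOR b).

c IMPLIES (NOT c XOR b)
⇔ NOT c OR (NOT c XOR b)   [eliminate IMPLIES]
⇔ NOT c OR (NOT c AND NOT b) OR (NOT NOT c AND b)   [expand XOR]
⇔ NOT c OR (NOT c AND NOT b) OR (c AND b)   [double negation]
⇔ NOT c OR (c AND b)   [simplify]

NOT c OR (c AND b)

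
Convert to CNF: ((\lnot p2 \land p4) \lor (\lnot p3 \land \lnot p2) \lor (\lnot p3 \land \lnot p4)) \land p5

((\lnot p2 \land p4) \lor (\lnot p3 \land \lnot p2) \lor (\lnot p3 \land \lnot p4)) \land p5
≡ (\lnot p2 \lor \lnot p3 \lor \lnot p3) \land (\lnot p2 \lor \lnot p3 \lor \lnot p4) \land (\lnot p2 \lor \lnot p2 \lor \lnot p3) \land (\lnot p2 \lor \lnot p2 \lor \lnot p4) \land (p4 \lor \lnot p3 \lor \lnot p3) \land (p4 \lor \lnot p3 \lor \lnot p4) \land (p4 \lor \lnot p2 \lor \lnot p3) \land (p4 \lor \lnot p2 \lor \lnot p4) \land p5
≡ (\lnot p2 \lor \lnot p3) \land (\lnot p2 \lor \lnot p4) \land (p4 \lor \lnot p3) \land p5

(\lnot p2 \lor \lnot p3) \land (\lnot p2 \lor \lnot p4) \land (p4 \lor \lnot p3) \land p5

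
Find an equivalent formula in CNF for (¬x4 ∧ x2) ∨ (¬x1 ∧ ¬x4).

(¬x4 ∧ x2) ∨ (¬x1 ∧ ¬x4)
= (¬x4 ∨ ¬x1) ∧ (¬x4 ∨ ¬x4) ∧ (x2 ∨ ¬x1) ∧ (x2 ∨ ¬x4)   [distribute ∨ over ∧]
= ¬x4 ∧ (x2 ∨ ¬x1)   [simplify]

¬x4 ∧ (x2 ∨ ¬x1)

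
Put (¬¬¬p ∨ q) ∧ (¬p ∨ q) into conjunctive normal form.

(¬¬¬p ∨ q) ∧ (¬p ∨ q)
= (¬p ∨ q) ∧ (¬p ∨ q)   (double negation)
= ¬p ∨ q   (simplify)

¬p ∨ q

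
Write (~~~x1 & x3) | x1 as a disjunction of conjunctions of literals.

(~x1 & x3) | x1

(~~~x1 & x3) | x1
≡ (~x1 & x3) | x1   — double negation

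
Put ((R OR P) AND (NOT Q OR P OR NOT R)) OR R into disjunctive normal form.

P OR R

((R OR P) AND (NOT Q OR P OR NOT R)) OR R
⇔ (R AND NOT Q) OR (R AND P) OR (R AND NOT R) OR (P AND NOT Q) OR (P AND P) OR (P AND NOT R) OR R   — distribute AND over OR
⇔ P OR R   — simplify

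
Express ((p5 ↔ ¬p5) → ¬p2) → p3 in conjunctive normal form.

((p5 ↔ ¬p5) → ¬p2) → p3
≡ ¬((p5 ↔ ¬p5) → ¬p2) ∨ p3   [eliminate →]
≡ ¬(¬(p5 ↔ ¬p5) ∨ ¬p2) ∨ p3   [eliminate →]
≡ ¬(¬((p5 → ¬p5) ∧ (¬p5 → p5)) ∨ ¬p2) ∨ p3   [eliminate ↔]
≡ ¬(¬((¬p5 ∨ ¬p5) ∧ (¬p5 → p5)) ∨ ¬p2) ∨ p3   [eliminate →]
≡ ¬(¬((¬p5 ∨ ¬p5) ∧ (¬¬p5 ∨ p5)) ∨ ¬p2) ∨ p3   [eliminate →]
≡ (¬¬((¬p5 ∨ ¬p5) ∧ (¬¬p5 ∨ p5)) ∧ ¬¬p2) ∨ p3   [De Morgan]
≡ ((¬p5 ∨ ¬p5) ∧ (¬¬p5 ∨ p5) ∧ ¬¬p2) ∨ p3   [double negation]
≡ ((¬p5 ∨ ¬p5) ∧ (p5 ∨ p5) ∧ ¬¬p2) ∨ p3   [double negation]
≡ ((¬p5 ∨ ¬p5) ∧ (p5 ∨ p5) ∧ p2) ∨ p3   [double negation]
≡ (¬p5 ∨ ¬p5 ∨ p3) ∧ (p5 ∨ p5 ∨ p3) ∧ (p2 ∨ p3)   [distribute ∨ over ∧]
≡ (¬p5 ∨ p3) ∧ (p5 ∨ p3) ∧ (p2 ∨ p3)   [simplify]

(¬p5 ∨ p3) ∧ (p5 ∨ p3) ∧ (p2 ∨ p3)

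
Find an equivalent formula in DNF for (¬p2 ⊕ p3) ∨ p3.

(¬p2 ∧ ¬p3) ∨ p3

(¬p2 ⊕ p3) ∨ p3
≡ (¬p2 ∧ ¬p3) ∨ (¬¬p2 ∧ p3) ∨ p3   — expand ⊕
≡ (¬p2 ∧ ¬p3) ∨ (p2 ∧ p3) ∨ p3   — double negation
≡ (¬p2 ∧ ¬p3) ∨ p3   — simplify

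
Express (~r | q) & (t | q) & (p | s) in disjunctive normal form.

(~r & t & p) | (~r & t & s) | (q & p) | (q & s)

(~r | q) & (t | q) & (p | s)
= (~r & t & p) | (~r & t & s) | (~r & q & p) | (~r & q & s) | (q & t & p) | (q & t & s) | (q & q & p) | (q & q & s)
= (~r & t & p) | (~r & t & s) | (q & p) | (q & s)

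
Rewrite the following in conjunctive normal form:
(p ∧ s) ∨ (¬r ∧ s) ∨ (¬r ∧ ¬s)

(p ∧ s) ∨ (¬r ∧ s) ∨ (¬r ∧ ¬s)
⇔ (p ∨ ¬r ∨ ¬r) ∧ (p ∨ ¬r ∨ ¬s) ∧ (p ∨ s ∨ ¬r) ∧ (p ∨ s ∨ ¬s) ∧ (s ∨ ¬r ∨ ¬r) ∧ (s ∨ ¬r ∨ ¬s) ∧ (s ∨ s ∨ ¬r) ∧ (s ∨ s ∨ ¬s)   [distribute ∨ over ∧]
⇔ (p ∨ ¬r) ∧ (s ∨ ¬r)   [simplify]

(p ∨ ¬r) ∧ (s ∨ ¬r)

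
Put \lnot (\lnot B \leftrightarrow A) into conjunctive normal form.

(\lnot B \lor A) \land (\lnot A \lor B)

\lnot (\lnot B \leftrightarrow A)
⇔ \lnot ((\lnot B \to A) \land (A \to \lnot B))   (eliminate \leftrightarrow)
⇔ \lnot ((\lnot \lnot B \lor A) \land (A \to \lnot B))   (eliminate \to)
⇔ \lnot ((\lnot \lnot B \lor A) \land (\lnot A \lor \lnot B))   (eliminate \to)
⇔ \lnot (\lnot \lnot B \lor A) \lor \lnot (\lnot A \lor \lnot B)   (De Morgan)
⇔ (\lnot \lnot \lnot B \land \lnot A) \lor \lnot (\lnot A \lor \lnot B)   (De Morgan)
⇔ (\lnot B \land \lnot A) \lor \lnot (\lnot A \lor \lnot B)   (double negation)
⇔ (\lnot B \land \lnot A) \lor (\lnot \lnot A \land \lnot \lnot B)   (De Morgan)
⇔ (\lnot B \land \lnot A) \lor (A \land \lnot \lnot B)   (double negation)
⇔ (\lnot B \land \lnot A) \lor (A \land B)   (double negation)
⇔ (\lnot B \lor A) \land (\lnot B \lor B) \land (\lnot A \lor A) \land (\lnot A \lor B)   (distribute \lor over \land)
⇔ (\lnot B \lor A) \land (\lnot A \lor B)   (simplify)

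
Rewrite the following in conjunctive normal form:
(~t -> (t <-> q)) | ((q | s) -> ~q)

(~t -> (t <-> q)) | ((q | s) -> ~q)
⇔ ~~t | (t <-> q) | ((q | s) -> ~q)   — eliminate ->
⇔ ~~t | ((t -> q) & (q -> t)) | ((q | s) -> ~q)   — eliminate <->
⇔ ~~t | ((~t | q) & (q -> t)) | ((q | s) -> ~q)   — eliminate ->
⇔ ~~t | ((~t | q) & (~q | t)) | ((q | s) -> ~q)   — eliminate ->
⇔ ~~t | ((~t | q) & (~q | t)) | ~(q | s) | ~q   — eliminate ->
⇔ t | ((~t | q) & (~q | t)) | ~(q | s) | ~q   — double negation
⇔ t | ((~t | q) & (~q | t)) | (~q & ~s) | ~q   — De Morgan
⇔ (t | ~t | q | ~q | ~q) & (t | ~t | q | ~s | ~q) & (t | ~q | t | ~q | ~q) & (t | ~q | t | ~s | ~q)   — distribute | over &
⇔ t | ~q   — simplify

t | ~q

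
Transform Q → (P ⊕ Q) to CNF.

¬Q ∨ ¬P

Q → (P ⊕ Q)
⇔ ¬Q ∨ (P ⊕ Q)   — eliminate →
⇔ ¬Q ∨ ((P ∨ Q) ∧ ¬(P ∧ Q))   — expand ⊕
⇔ ¬Q ∨ ((P ∨ Q) ∧ (¬P ∨ ¬Q))   — De Morgan
⇔ (¬Q ∨ P ∨ Q) ∧ (¬Q ∨ ¬P ∨ ¬Q)   — distribute ∨ over ∧
⇔ ¬Q ∨ ¬P   — simplify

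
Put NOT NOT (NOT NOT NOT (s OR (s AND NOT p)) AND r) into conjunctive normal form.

NOT NOT (NOT NOT NOT (s OR (s AND NOT p)) AND r)
⇔ NOT NOT NOT (s OR (s AND NOT p)) AND r   (double negation)
⇔ NOT (s OR (s AND NOT p)) AND r   (double negation)
⇔ NOT s AND NOT (s AND NOT p) AND r   (De Morgan)
⇔ NOT s AND (NOT s OR NOT NOT p) AND r   (De Morgan)
⇔ NOT s AND (NOT s OR p) AND r   (double negation)
⇔ NOT s AND r   (simplify)

NOT s AND r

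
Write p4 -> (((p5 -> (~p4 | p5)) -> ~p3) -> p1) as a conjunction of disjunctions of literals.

~p4 | p3 | p1

p4 -> (((p5 -> (~p4 | p5)) -> ~p3) -> p1)
= ~p4 | (((p5 -> (~p4 | p5)) -> ~p3) -> p1)
= ~p4 | ~((p5 -> (~p4 | p5)) -> ~p3) | p1
= ~p4 | ~(~(p5 -> (~p4 | p5)) | ~p3) | p1
= ~p4 | ~(~(~p5 | ~p4 | p5) | ~p3) | p1
= ~p4 | (~~(~p5 | ~p4 | p5) & ~~p3) | p1
= ~p4 | ((~p5 | ~p4 | p5) & ~~p3) | p1
= ~p4 | ((~p5 | ~p4 | p5) & p3) | p1
= (~p4 | ~p5 | ~p4 | p5 | p1) & (~p4 | p3 | p1)
= ~p4 | p3 | p1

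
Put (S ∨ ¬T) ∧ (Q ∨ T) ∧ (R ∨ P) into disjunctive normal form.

S ∧ Q ∧ R ∨ S ∧ Q ∧ P ∨ S ∧ T ∧ R ∨ S ∧ T ∧ P ∨ ¬T ∧ Q ∧ R ∨ ¬T ∧ Q ∧ P

(S ∨ ¬T) ∧ (Q ∨ T) ∧ (R ∨ P)
= S ∧ Q ∧ R ∨ S ∧ Q ∧ P ∨ S ∧ T ∧ R ∨ S ∧ T ∧ P ∨ ¬T ∧ Q ∧ R ∨ ¬T ∧ Q ∧ P ∨ ¬T ∧ T ∧ R ∨ ¬T ∧ T ∧ P   (distribute ∧ over ∨)
= S ∧ Q ∧ R ∨ S ∧ Q ∧ P ∨ S ∧ T ∧ R ∨ S ∧ T ∧ P ∨ ¬T ∧ Q ∧ R ∨ ¬T ∧ Q ∧ P   (simplify)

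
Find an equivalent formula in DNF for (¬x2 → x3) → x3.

¬x2 ∧ ¬x3 ∨ x3

(¬x2 → x3) → x3
≡ ¬(¬x2 → x3) ∨ x3   [eliminate →]
≡ ¬(¬¬x2 ∨ x3) ∨ x3   [eliminate →]
≡ ¬¬¬x2 ∧ ¬x3 ∨ x3   [De Morgan]
≡ ¬x2 ∧ ¬x3 ∨ x3   [double negation]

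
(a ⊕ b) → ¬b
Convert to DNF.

(b ∧ a) ∨ ¬b

(a ⊕ b) → ¬b
⇔ ¬(a ⊕ b) ∨ ¬b   [eliminate →]
⇔ ¬((a ∧ ¬b) ∨ (¬a ∧ b)) ∨ ¬b   [expand ⊕]
⇔ (¬(a ∧ ¬b) ∧ ¬(¬a ∧ b)) ∨ ¬b   [De Morgan]
⇔ ((¬a ∨ ¬¬b) ∧ ¬(¬a ∧ b)) ∨ ¬b   [De Morgan]
⇔ ((¬a ∨ b) ∧ ¬(¬a ∧ b)) ∨ ¬b   [double negation]
⇔ ((¬a ∨ b) ∧ (¬¬a ∨ ¬b)) ∨ ¬b   [De Morgan]
⇔ ((¬a ∨ b) ∧ (a ∨ ¬b)) ∨ ¬b   [double negation]
⇔ (¬a ∧ a) ∨ (¬a ∧ ¬b) ∨ (b ∧ a) ∨ (b ∧ ¬b) ∨ ¬b   [distribute ∧ over ∨]
⇔ (b ∧ a) ∨ ¬b   [simplify]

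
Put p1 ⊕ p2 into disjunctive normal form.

(p1 ∧ ¬p2) ∨ (¬p1 ∧ p2)

p1 ⊕ p2
≡ (p1 ∧ ¬p2) ∨ (¬p1 ∧ p2)   [expand ⊕]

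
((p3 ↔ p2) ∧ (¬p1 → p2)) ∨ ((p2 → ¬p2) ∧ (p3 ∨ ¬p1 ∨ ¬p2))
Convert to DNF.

(p2 ∧ p3) ∨ ¬p2

((p3 ↔ p2) ∧ (¬p1 → p2)) ∨ ((p2 → ¬p2) ∧ (p3 ∨ ¬p1 ∨ ¬p2))
≡ ((p3 → p2) ∧ (p2 → p3) ∧ (¬p1 → p2)) ∨ ((p2 → ¬p2) ∧ (p3 ∨ ¬p1 ∨ ¬p2))
≡ ((¬p3 ∨ p2) ∧ (p2 → p3) ∧ (¬p1 → p2)) ∨ ((p2 → ¬p2) ∧ (p3 ∨ ¬p1 ∨ ¬p2))
≡ ((¬p3 ∨ p2) ∧ (¬p2 ∨ p3) ∧ (¬p1 → p2)) ∨ ((p2 → ¬p2) ∧ (p3 ∨ ¬p1 ∨ ¬p2))
≡ ((¬p3 ∨ p2) ∧ (¬p2 ∨ p3) ∧ (¬¬p1 ∨ p2)) ∨ ((p2 → ¬p2) ∧ (p3 ∨ ¬p1 ∨ ¬p2))
≡ ((¬p3 ∨ p2) ∧ (¬p2 ∨ p3) ∧ (¬¬p1 ∨ p2)) ∨ ((¬p2 ∨ ¬p2) ∧ (p3 ∨ ¬p1 ∨ ¬p2))
≡ ((¬p3 ∨ p2) ∧ (¬p2 ∨ p3) ∧ (p1 ∨ p2)) ∨ ((¬p2 ∨ ¬p2) ∧ (p3 ∨ ¬p1 ∨ ¬p2))
≡ (¬p3 ∧ ¬p2 ∧ p1) ∨ (¬p3 ∧ ¬p2 ∧ p2) ∨ (¬p3 ∧ p3 ∧ p1) ∨ (¬p3 ∧ p3 ∧ p2) ∨ (p2 ∧ ¬p2 ∧ p1) ∨ (p2 ∧ ¬p2 ∧ p2) ∨ (p2 ∧ p3 ∧ p1) ∨ (p2 ∧ p3 ∧ p2) ∨ (¬p2 ∧ p3) ∨ (¬p2 ∧ ¬p1) ∨ (¬p2 ∧ ¬p2) ∨ (¬p2 ∧ p3) ∨ (¬p2 ∧ ¬p1) ∨ (¬p2 ∧ ¬p2)
≡ (p2 ∧ p3) ∨ ¬p2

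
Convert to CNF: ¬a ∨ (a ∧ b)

¬a ∨ b

¬a ∨ (a ∧ b)
≡ (¬a ∨ a) ∧ (¬a ∨ b)   [distribute ∨ over ∧]
≡ ¬a ∨ b   [simplify]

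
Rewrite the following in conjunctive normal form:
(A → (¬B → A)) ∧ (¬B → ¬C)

B ∨ ¬C

(A → (¬B → A)) ∧ (¬B → ¬C)
≡ (¬A ∨ (¬B → A)) ∧ (¬B → ¬C)   — eliminate →
≡ (¬A ∨ ¬¬B ∨ A) ∧ (¬B → ¬C)   — eliminate →
≡ (¬A ∨ ¬¬B ∨ A) ∧ (¬¬B ∨ ¬C)   — eliminate →
≡ (¬A ∨ B ∨ A) ∧ (¬¬B ∨ ¬C)   — double negation
≡ (¬A ∨ B ∨ A) ∧ (B ∨ ¬C)   — double negation
≡ B ∨ ¬C   — simplify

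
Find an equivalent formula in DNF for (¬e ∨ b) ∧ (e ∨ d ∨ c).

(¬e ∧ d) ∨ (¬e ∧ c) ∨ (b ∧ e) ∨ (b ∧ d) ∨ (b ∧ c)

(¬e ∨ b) ∧ (e ∨ d ∨ c)
= (¬e ∧ e) ∨ (¬e ∧ d) ∨ (¬e ∧ c) ∨ (b ∧ e) ∨ (b ∧ d) ∨ (b ∧ c)   [distribute ∧ over ∨]
= (¬e ∧ d) ∨ (¬e ∧ c) ∨ (b ∧ e) ∨ (b ∧ d) ∨ (b ∧ c)   [simplify]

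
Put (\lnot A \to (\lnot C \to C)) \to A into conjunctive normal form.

\lnot C \lor A

(\lnot A \to (\lnot C \to C)) \to A
= \lnot (\lnot A \to (\lnot C \to C)) \lor A   (eliminate \to)
= \lnot (\lnot \lnot A \lor (\lnot C \to C)) \lor A   (eliminate \to)
= \lnot (\lnot \lnot A \lor \lnot \lnot C \lor C) \lor A   (eliminate \to)
= (\lnot \lnot \lnot A \land \lnot \lnot \lnot C \land \lnot C) \lor A   (De Morgan)
= (\lnot A \land \lnot \lnot \lnot C \land \lnot C) \lor A   (double negation)
= (\lnot A \land \lnot C \land \lnot C) \lor A   (double negation)
= (\lnot A \lor A) \land (\lnot C \lor A) \land (\lnot C \lor A)   (distribute \lor over \land)
= \lnot C \lor A   (simplify)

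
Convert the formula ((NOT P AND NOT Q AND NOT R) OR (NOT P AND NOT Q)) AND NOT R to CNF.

((NOT P AND NOT Q AND NOT R) OR (NOT P AND NOT Q)) AND NOT R
= (NOT P OR NOT P) AND (NOT P OR NOT Q) AND (NOT Q OR NOT P) AND (NOT Q OR NOT Q) AND (NOT R OR NOT P) AND (NOT R OR NOT Q) AND NOT R   [distribute OR over AND]
= NOT P AND NOT Q AND NOT R   [simplify]

NOT P AND NOT Q AND NOT R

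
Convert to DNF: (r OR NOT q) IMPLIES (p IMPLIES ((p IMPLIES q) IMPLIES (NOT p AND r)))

(r OR NOT q) IMPLIES (p IMPLIES ((p IMPLIES q) IMPLIES (NOT p AND r)))
≡ NOT (r OR NOT q) OR (p IMPLIES ((p IMPLIES q) IMPLIES (NOT p AND r)))   (eliminate IMPLIES)
≡ NOT (r OR NOT q) OR NOT p OR ((p IMPLIES q) IMPLIES (NOT p AND r))   (eliminate IMPLIES)
≡ NOT (r OR NOT q) OR NOT p OR NOT (p IMPLIES q) OR (NOT p AND r)   (eliminate IMPLIES)
≡ NOT (r OR NOT q) OR NOT p OR NOT (NOT p OR q) OR (NOT p AND r)   (eliminate IMPLIES)
≡ (NOT r AND NOT NOT q) OR NOT p OR NOT (NOT p OR q) OR (NOT p AND r)   (De Morgan)
≡ (NOT r AND q) OR NOT p OR NOT (NOT p OR q) OR (NOT p AND r)   (double negation)
≡ (NOT r AND q) OR NOT p OR (NOT NOT p AND NOT q) OR (NOT p AND r)   (De Morgan)
≡ (NOT r AND q) OR NOT p OR (p AND NOT q) OR (NOT p AND r)   (double negation)
≡ (NOT r AND q) OR NOT p OR (p AND NOT q)   (simplify)

(NOT r AND q) OR NOT p OR (p AND NOT q)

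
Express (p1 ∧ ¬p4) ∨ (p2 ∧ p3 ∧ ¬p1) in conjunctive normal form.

(p1 ∧ ¬p4) ∨ (p2 ∧ p3 ∧ ¬p1)
= (p1 ∨ p2) ∧ (p1 ∨ p3) ∧ (p1 ∨ ¬p1) ∧ (¬p4 ∨ p2) ∧ (¬p4 ∨ p3) ∧ (¬p4 ∨ ¬p1)   — distribute ∨ over ∧
= (p1 ∨ p2) ∧ (p1 ∨ p3) ∧ (¬p4 ∨ p2) ∧ (¬p4 ∨ p3) ∧ (¬p4 ∨ ¬p1)   — simplify

(p1 ∨ p2) ∧ (p1 ∨ p3) ∧ (¬p4 ∨ p2) ∧ (¬p4 ∨ p3) ∧ (¬p4 ∨ ¬p1)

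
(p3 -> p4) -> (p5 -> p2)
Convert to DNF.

(p3 & ~p4) | ~p5 | p2

(p3 -> p4) -> (p5 -> p2)
≡ ~(p3 -> p4) | (p5 -> p2)
≡ ~(~p3 | p4) | (p5 -> p2)
≡ ~(~p3 | p4) | ~p5 | p2
≡ (~~p3 & ~p4) | ~p5 | p2
≡ (p3 & ~p4) | ~p5 | p2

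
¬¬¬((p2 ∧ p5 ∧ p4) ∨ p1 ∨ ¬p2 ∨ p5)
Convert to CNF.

¬¬¬((p2 ∧ p5 ∧ p4) ∨ p1 ∨ ¬p2 ∨ p5)
≡ ¬((p2 ∧ p5 ∧ p4) ∨ p1 ∨ ¬p2 ∨ p5)   (double negation)
≡ ¬(p2 ∧ p5 ∧ p4) ∧ ¬p1 ∧ ¬¬p2 ∧ ¬p5   (De Morgan)
≡ (¬p2 ∨ ¬p5 ∨ ¬p4) ∧ ¬p1 ∧ ¬¬p2 ∧ ¬p5   (De Morgan)
≡ (¬p2 ∨ ¬p5 ∨ ¬p4) ∧ ¬p1 ∧ p2 ∧ ¬p5   (double negation)
≡ ¬p1 ∧ p2 ∧ ¬p5   (simplify)

¬p1 ∧ p2 ∧ ¬p5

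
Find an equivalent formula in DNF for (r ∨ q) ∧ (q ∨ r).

r ∨ q

(r ∨ q) ∧ (q ∨ r)
⇔ (r ∧ q) ∨ (r ∧ r) ∨ (q ∧ q) ∨ (q ∧ r)   — distribute ∧ over ∨
⇔ r ∨ q   — simplify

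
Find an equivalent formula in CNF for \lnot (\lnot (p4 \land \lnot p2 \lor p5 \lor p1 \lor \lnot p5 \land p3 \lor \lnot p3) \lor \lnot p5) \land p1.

\lnot (\lnot (p4 \land \lnot p2 \lor p5 \lor p1 \lor \lnot p5 \land p3 \lor \lnot p3) \lor \lnot p5) \land p1
≡ \lnot \lnot (p4 \land \lnot p2 \lor p5 \lor p1 \lor \lnot p5 \land p3 \lor \lnot p3) \land \lnot \lnot p5 \land p1   [De Morgan]
≡ (p4 \land \lnot p2 \lor p5 \lor p1 \lor \lnot p5 \land p3 \lor \lnot p3) \land \lnot \lnot p5 \land p1   [double negation]
≡ (p4 \land \lnot p2 \lor p5 \lor p1 \lor \lnot p5 \land p3 \lor \lnot p3) \land p5 \land p1   [double negation]
≡ (p4 \lor p5 \lor p1 \lor \lnot p5 \lor \lnot p3) \land (p4 \lor p5 \lor p1 \lor p3 \lor \lnot p3) \land (\lnot p2 \lor p5 \lor p1 \lor \lnot p5 \lor \lnot p3) \land (\lnot p2 \lor p5 \lor p1 \lor p3 \lor \lnot p3) \land p5 \land p1   [distribute \lor over \land]
≡ p5 \land p1   [simplify]

p5 \land p1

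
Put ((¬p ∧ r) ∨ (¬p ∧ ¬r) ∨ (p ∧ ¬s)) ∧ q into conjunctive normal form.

((¬p ∧ r) ∨ (¬p ∧ ¬r) ∨ (p ∧ ¬s)) ∧ q
⇔ (¬p ∨ ¬p ∨ p) ∧ (¬p ∨ ¬p ∨ ¬s) ∧ (¬p ∨ ¬r ∨ p) ∧ (¬p ∨ ¬r ∨ ¬s) ∧ (r ∨ ¬p ∨ p) ∧ (r ∨ ¬p ∨ ¬s) ∧ (r ∨ ¬r ∨ p) ∧ (r ∨ ¬r ∨ ¬s) ∧ q   (distribute ∨ over ∧)
⇔ (¬p ∨ ¬s) ∧ q   (simplify)

(¬p ∨ ¬s) ∧ q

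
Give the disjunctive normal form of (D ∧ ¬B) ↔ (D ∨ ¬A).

(¬D ∧ A) ∨ (D ∧ ¬B)

(D ∧ ¬B) ↔ (D ∨ ¬A)
≡ ((D ∧ ¬B) → (D ∨ ¬A)) ∧ ((D ∨ ¬A) → (D ∧ ¬B))   [eliminate ↔]
≡ (¬(D ∧ ¬B) ∨ D ∨ ¬A) ∧ ((D ∨ ¬A) → (D ∧ ¬B))   [eliminate →]
≡ (¬(D ∧ ¬B) ∨ D ∨ ¬A) ∧ (¬(D ∨ ¬A) ∨ (D ∧ ¬B))   [eliminate →]
≡ (¬D ∨ ¬¬B ∨ D ∨ ¬A) ∧ (¬(D ∨ ¬A) ∨ (D ∧ ¬B))   [De Morgan]
≡ (¬D ∨ B ∨ D ∨ ¬A) ∧ (¬(D ∨ ¬A) ∨ (D ∧ ¬B))   [double negation]
≡ (¬D ∨ B ∨ D ∨ ¬A) ∧ ((¬D ∧ ¬¬A) ∨ (D ∧ ¬B))   [De Morgan]
≡ (¬D ∨ B ∨ D ∨ ¬A) ∧ ((¬D ∧ A) ∨ (D ∧ ¬B))   [double negation]
≡ (¬D ∧ ¬D ∧ A) ∨ (¬D ∧ D ∧ ¬B) ∨ (B ∧ ¬D ∧ A) ∨ (B ∧ D ∧ ¬B) ∨ (D ∧ ¬D ∧ A) ∨ (D ∧ D ∧ ¬B) ∨ (¬A ∧ ¬D ∧ A) ∨ (¬A ∧ D ∧ ¬B)   [distribute ∧ over ∨]
≡ (¬D ∧ A) ∨ (D ∧ ¬B)   [simplify]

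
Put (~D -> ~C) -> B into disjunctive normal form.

(~D -> ~C) -> B
⇔ ~(~D -> ~C) | B
⇔ ~(~~D | ~C) | B
⇔ (~~~D & ~~C) | B
⇔ (~D & ~~C) | B
⇔ (~D & C) | B

(~D & C) | B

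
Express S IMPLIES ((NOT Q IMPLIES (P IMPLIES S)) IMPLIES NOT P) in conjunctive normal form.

NOT S OR NOT P

S IMPLIES ((NOT Q IMPLIES (P IMPLIES S)) IMPLIES NOT P)
≡ NOT S OR ((NOT Q IMPLIES (P IMPLIES S)) IMPLIES NOT P)   [eliminate IMPLIES]
≡ NOT S OR NOT (NOT Q IMPLIES (P IMPLIES S)) OR NOT P   [eliminate IMPLIES]
≡ NOT S OR NOT (NOT NOT Q OR (P IMPLIES S)) OR NOT P   [eliminate IMPLIES]
≡ NOT S OR NOT (NOT NOT Q OR NOT P OR S) OR NOT P   [eliminate IMPLIES]
≡ NOT S OR (NOT NOT NOT Q AND NOT NOT P AND NOT S) OR NOT P   [De Morgan]
≡ NOT S OR (NOT Q AND NOT NOT P AND NOT S) OR NOT P   [double negation]
≡ NOT S OR (NOT Q AND P AND NOT S) OR NOT P   [double negation]
≡ (NOT S OR NOT Q OR NOT P) AND (NOT S OR P OR NOT P) AND (NOT S OR NOT S OR NOT P)   [distribute OR over AND]
≡ NOT S OR NOT P   [simplify]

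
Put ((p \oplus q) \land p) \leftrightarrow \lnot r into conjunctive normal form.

(\lnot p \lor q \lor \lnot r) \land (r \lor \lnot p \lor \lnot q) \land (r \lor p)

((p \oplus q) \land p) \leftrightarrow \lnot r
≡ (((p \oplus q) \land p) \to \lnot r) \land (\lnot r \to ((p \oplus q) \land p))   — eliminate \leftrightarrow
≡ (\lnot ((p \oplus q) \land p) \lor \lnot r) \land (\lnot r \to ((p \oplus q) \land p))   — eliminate \to
≡ (\lnot ((p \lor q) \land \lnot (p \land q) \land p) \lor \lnot r) \land (\lnot r \to ((p \oplus q) \land p))   — expand \oplus
≡ (\lnot ((p \lor q) \land \lnot (p \land q) \land p) \lor \lnot r) \land (\lnot \lnot r \lor ((p \oplus q) \land p))   — eliminate \to
≡ (\lnot ((p \lor q) \land \lnot (p \land q) \land p) \lor \lnot r) \land (\lnot \lnot r \lor ((p \lor q) \land \lnot (p \land q) \land p))   — expand \oplus
≡ (\lnot (p \lor q) \lor \lnot \lnot (p \land q) \lor \lnot p \lor \lnot r) \land (\lnot \lnot r \lor ((p \lor q) \land \lnot (p \land q) \land p))   — De Morgan
≡ ((\lnot p \land \lnot q) \lor \lnot \lnot (p \land q) \lor \lnot p \lor \lnot r) \land (\lnot \lnot r \lor ((p \lor q) \land \lnot (p \land q) \land p))   — De Morgan
≡ ((\lnot p \land \lnot q) \lor (p \land q) \lor \lnot p \lor \lnot r) \land (\lnot \lnot r \lor ((p \lor q) \land \lnot (p \land q) \land p))   — double negation
≡ ((\lnot p \land \lnot q) \lor (p \land q) \lor \lnot p \lor \lnot r) \land (r \lor ((p \lor q) \land \lnot (p \land q) \land p))   — double negation
≡ ((\lnot p \land \lnot q) \lor (p \land q) \lor \lnot p \lor \lnot r) \land (r \lor ((p \lor q) \land (\lnot p \lor \lnot q) \land p))   — De Morgan
≡ (\lnot p \lor p \lor \lnot p \lor \lnot r) \land (\lnot p \lor q \lor \lnot p \lor \lnot r) \land (\lnot q \lor p \lor \lnot p \lor \lnot r) \land (\lnot q \lor q \lor \lnot p \lor \lnot r) \land (r \lor p \lor q) \land (r \lor \lnot p \lor \lnot q) \land (r \lor p)   — distribute \lor over \land
≡ (\lnot p \lor q \lor \lnot r) \land (r \lor \lnot p \lor \lnot q) \land (r \lor p)   — simplify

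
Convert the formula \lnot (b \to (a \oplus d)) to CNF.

\lnot (b \to (a \oplus d))
⇔ \lnot (\lnot b \lor (a \oplus d))   — eliminate \to
⇔ \lnot (\lnot b \lor ((a \lor d) \land \lnot (a \land d)))   — expand \oplus
⇔ \lnot \lnot b \land \lnot ((a \lor d) \land \lnot (a \land d))   — De Morgan
⇔ b \land \lnot ((a \lor d) \land \lnot (a \land d))   — double negation
⇔ b \land (\lnot (a \lor d) \lor \lnot \lnot (a \land d))   — De Morgan
⇔ b \land ((\lnot a \land \lnot d) \lor \lnot \lnot (a \land d))   — De Morgan
⇔ b \land ((\lnot a \land \lnot d) \lor (a \land d))   — double negation
⇔ b \land (\lnot a \lor a) \land (\lnot a \lor d) \land (\lnot d \lor a) \land (\lnot d \lor d)   — distribute \lor over \land
⇔ b \land (\lnot a \lor d) \land (\lnot d \lor a)   — simplify

b \land (\lnot a \lor d) \land (\lnot d \lor a)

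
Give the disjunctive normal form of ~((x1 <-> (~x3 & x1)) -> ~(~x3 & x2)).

(~x1 & ~x3 & x2) | (~x3 & x1 & x2)

~((x1 <-> (~x3 & x1)) -> ~(~x3 & x2))
≡ ~(~(x1 <-> (~x3 & x1)) | ~(~x3 & x2))   (eliminate ->)
≡ ~(~((x1 -> (~x3 & x1)) & ((~x3 & x1) -> x1)) | ~(~x3 & x2))   (eliminate <->)
≡ ~(~((~x1 | (~x3 & x1)) & ((~x3 & x1) -> x1)) | ~(~x3 & x2))   (eliminate ->)
≡ ~(~((~x1 | (~x3 & x1)) & (~(~x3 & x1) | x1)) | ~(~x3 & x2))   (eliminate ->)
≡ ~~((~x1 | (~x3 & x1)) & (~(~x3 & x1) | x1)) & ~~(~x3 & x2)   (De Morgan)
≡ (~x1 | (~x3 & x1)) & (~(~x3 & x1) | x1) & ~~(~x3 & x2)   (double negation)
≡ (~x1 | (~x3 & x1)) & (~~x3 | ~x1 | x1) & ~~(~x3 & x2)   (De Morgan)
≡ (~x1 | (~x3 & x1)) & (x3 | ~x1 | x1) & ~~(~x3 & x2)   (double negation)
≡ (~x1 | (~x3 & x1)) & (x3 | ~x1 | x1) & ~x3 & x2   (double negation)
≡ (~x1 & x3 & ~x3 & x2) | (~x1 & ~x1 & ~x3 & x2) | (~x1 & x1 & ~x3 & x2) | (~x3 & x1 & x3 & ~x3 & x2) | (~x3 & x1 & ~x1 & ~x3 & x2) | (~x3 & x1 & x1 & ~x3 & x2)   (distribute & over |)
≡ (~x1 & ~x3 & x2) | (~x3 & x1 & x2)   (simplify)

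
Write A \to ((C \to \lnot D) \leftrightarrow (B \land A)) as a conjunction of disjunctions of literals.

(\lnot A \lor C \lor B) \land (\lnot A \lor D \lor B) \land (\lnot A \lor \lnot B \lor \lnot C \lor \lnot D)

A \to ((C \to \lnot D) \leftrightarrow (B \land A))
⇔ \lnot A \lor ((C \to \lnot D) \leftrightarrow (B \land A))   (eliminate \to)
⇔ \lnot A \lor (((C \to \lnot D) \to (B \land A)) \land ((B \land A) \to (C \to \lnot D)))   (eliminate \leftrightarrow)
⇔ \lnot A \lor ((\lnot (C \to \lnot D) \lor (B \land A)) \land ((B \land A) \to (C \to \lnot D)))   (eliminate \to)
⇔ \lnot A \lor ((\lnot (\lnot C \lor \lnot D) \lor (B \land A)) \land ((B \land A) \to (C \to \lnot D)))   (eliminate \to)
⇔ \lnot A \lor ((\lnot (\lnot C \lor \lnot D) \lor (B \land A)) \land (\lnot (B \land A) \lor (C \to \lnot D)))   (eliminate \to)
⇔ \lnot A \lor ((\lnot (\lnot C \lor \lnot D) \lor (B \land A)) \land (\lnot (B \land A) \lor \lnot C \lor \lnot D))   (eliminate \to)
⇔ \lnot A \lor (((\lnot \lnot C \land \lnot \lnot D) \lor (B \land A)) \land (\lnot (B \land A) \lor \lnot C \lor \lnot D))   (De Morgan)
⇔ \lnot A \lor (((C \land \lnot \lnot D) \lor (B \land A)) \land (\lnot (B \land A) \lor \lnot C \lor \lnot D))   (double negation)
⇔ \lnot A \lor (((C \land D) \lor (B \land A)) \land (\lnot (B \land A) \lor \lnot C \lor \lnot D))   (double negation)
⇔ \lnot A \lor (((C \land D) \lor (B \land A)) \land (\lnot B \lor \lnot A \lor \lnot C \lor \lnot D))   (De Morgan)
⇔ (\lnot A \lor C \lor B) \land (\lnot A \lor C \lor A) \land (\lnot A \lor D \lor B) \land (\lnot A \lor D \lor A) \land (\lnot A \lor \lnot B \lor \lnot A \lor \lnot C \lor \lnot D)   (distribute \lor over \land)
⇔ (\lnot A \lor C \lor B) \land (\lnot A \lor D \lor B) \land (\lnot A \lor \lnot B \lor \lnot C \lor \lnot D)   (simplify)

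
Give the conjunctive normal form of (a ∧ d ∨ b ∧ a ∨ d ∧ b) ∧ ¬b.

(a ∨ b) ∧ (a ∨ d) ∧ (d ∨ b) ∧ ¬b

(a ∧ d ∨ b ∧ a ∨ d ∧ b) ∧ ¬b
⇔ (a ∨ b ∨ d) ∧ (a ∨ b ∨ b) ∧ (a ∨ a ∨ d) ∧ (a ∨ a ∨ b) ∧ (d ∨ b ∨ d) ∧ (d ∨ b ∨ b) ∧ (d ∨ a ∨ d) ∧ (d ∨ a ∨ b) ∧ ¬b   [distribute ∨ over ∧]
⇔ (a ∨ b) ∧ (a ∨ d) ∧ (d ∨ b) ∧ ¬b   [simplify]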